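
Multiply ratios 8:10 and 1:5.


Compound ratio = (8×1) : (10×5)
= 8:50
GCD = 2
= 4:25

4:25


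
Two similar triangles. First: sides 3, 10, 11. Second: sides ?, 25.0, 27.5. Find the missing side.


Scale factor = 25.0/10 = 2.5
Missing side = 3 × 2.5
= 7.5

7.5


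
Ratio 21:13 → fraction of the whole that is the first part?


Total parts = 21 + 13 = 34
First part: 21/34 = 21/34
= 21/34

21/34


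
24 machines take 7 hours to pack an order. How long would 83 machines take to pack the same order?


Inverse proportion: x × y = constant
k = 24 × 7 = 168
y₂ = k / 83 = 168 / 83
= 2.02

2.02


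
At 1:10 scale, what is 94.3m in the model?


Model size = real / scale
= 94.3 / 10
= 9.4300 m

9.4300 m


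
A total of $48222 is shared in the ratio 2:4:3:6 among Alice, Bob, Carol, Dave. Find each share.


Total parts = 2 + 4 + 3 + 6 = 15
Alice: 48222 × 2/15 = 6429.60
Bob: 48222 × 4/15 = 12859.20
Carol: 48222 × 3/15 = 9644.40
Dave: 48222 × 6/15 = 19288.80
= Alice: $6429.60, Bob: $12859.20, Carol: $9644.40, Dave: $19288.80

Alice: $6429.60, Bob: $12859.20, Carol: $9644.40, Dave: $19288.80


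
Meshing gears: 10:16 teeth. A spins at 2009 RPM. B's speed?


Gear ratio = 10:16 = 5:8
RPM_B = RPM_A × (teeth_A / teeth_B)
= 2009 × (10/16)
= 1255.6 RPM

1255.6 RPM


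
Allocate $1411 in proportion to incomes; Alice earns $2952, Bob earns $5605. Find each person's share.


Total income = 2952 + 5605 = $8557
Alice: $1411 × 2952/8557 = $486.77
Bob: $1411 × 5605/8557 = $924.23
= Alice: $486.77, Bob: $924.23

Alice: $486.77, Bob: $924.23


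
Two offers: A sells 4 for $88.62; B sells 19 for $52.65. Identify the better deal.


Deal A: $88.62/4 = $22.1550/unit
Deal B: $52.65/19 = $2.7711/unit
B is cheaper per unit
= Deal B

Deal B


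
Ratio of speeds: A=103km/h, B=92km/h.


Ratio = 103:92
GCD = 1
Simplified = 103:92
Time ratio (same distance) = 92:103
Speed ratio = 103:92

103:92


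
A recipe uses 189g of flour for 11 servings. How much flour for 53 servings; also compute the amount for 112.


Direct proportion: y/x = constant
k = 189/11 ≈ 17.1818
y at x=53: k × 53 = 189 × 53 / 11 = 10017/11 ≈ 910.64
y at x=112: k × 112 = 189 × 112 / 11 = 21168/11 ≈ 1924.36
= 910.64 and 1924.36

910.64 and 1924.36


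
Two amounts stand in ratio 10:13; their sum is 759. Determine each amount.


Let A = 10k, B = 13k.
10k + 13k = 759
23k = 759 → k = 759/23 = 33
A = 10×33 = 330, B = 13×33 = 429
= A = 330, B = 429

A = 330, B = 429


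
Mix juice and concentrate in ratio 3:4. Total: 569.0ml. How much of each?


Total parts = 3 + 4 = 7
juice: 569.0 × 3/7 = 243.9ml
concentrate: 569.0 × 4/7 = 325.1ml
= 243.9ml and 325.1ml

243.9ml and 325.1ml


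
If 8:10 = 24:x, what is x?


Cross multiply: 8 × x = 10 × 24
8x = 240
x = 240 / 8
= 30.00

30.00


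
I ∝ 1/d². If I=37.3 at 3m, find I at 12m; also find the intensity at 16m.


I₁d₁² = I₂d₂²
I at 12m = 37.3 × (3/12)² = 37.3 × 9/144 = 335.7/144 ≈ 2.3313
I at 16m = 37.3 × (3/16)² = 37.3 × 9/256 = 335.7/256 ≈ 1.3113
= 2.3313 and 1.3113

2.3313 and 1.3113


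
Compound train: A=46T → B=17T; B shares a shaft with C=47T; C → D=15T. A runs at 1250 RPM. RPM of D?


Stage 1: RPM_B = RPM_A × t_A/t_B = 1250 × 46/17 = 57500/17 ≈ 3382.35
B and C share a shaft → RPM_C = RPM_B
Stage 2: RPM_D = RPM_C × t_C/t_D = RPM_A × (t_A×t_C)/(t_B×t_D)
Overall ratio = (46×47)/(17×15) = 2162/255
RPM_D = 1250 × 2162/255 = 2702500/255
≈ 10598.04 RPM

10598.04 RPM


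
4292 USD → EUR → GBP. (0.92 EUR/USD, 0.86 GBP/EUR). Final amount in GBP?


Step 1: 4292 USD × 0.92 = 3948.64 EUR
Step 2: 3948.64 EUR × 0.86 = 3395.83 GBP
Implied rate USD→GBP = 0.92 × 0.86 = 0.7912
= 3395.83 GBP

3395.83 GBP


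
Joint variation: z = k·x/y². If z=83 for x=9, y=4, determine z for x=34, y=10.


z = k·x/y²
Solve for k using the known point: k = z·y²/x = 83×16/9 = 1328/9 ≈ 147.5556
Now evaluate at x=34, y=10:
z = k × 34 / 100 = (1328 × 34) / (9 × 100) = 45152/900
≈ 50.1689

50.1689


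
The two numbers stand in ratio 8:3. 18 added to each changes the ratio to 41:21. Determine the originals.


Let A = 8k, B = 3k.
(8k + 18) / (3k + 18) = 41/21
Cross-multiply: 21(8k + 18) = 41(3k + 18)
168k + 378 = 123k + 738
168k - 123k = 738 - 378
45k = 360
k = 360/45 = 8
A = 8×8 = 64, B = 3×8 = 24
= A = 64, B = 24

A = 64, B = 24


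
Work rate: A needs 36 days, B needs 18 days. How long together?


Rate of A = 1/36 per day
Rate of B = 1/18 per day
Combined rate = 1/36 + 1/18 = 54/648 ≈ 0.0833 per day
Days = 1 / combined rate = 648/54
= 12.00 days

12.00 days


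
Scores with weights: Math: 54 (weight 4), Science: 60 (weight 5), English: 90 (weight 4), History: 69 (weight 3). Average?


Numerator = 54×4 + 60×5 + 90×4 + 69×3
= 216 + 300 + 360 + 207
= 1083
Total weight = 16
Weighted avg = 1083/16
= 67.69

67.69


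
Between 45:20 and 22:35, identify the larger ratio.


45/20 = 2.2500
22/35 = 0.6286
2.2500 > 0.6286, so 45:20 is greater
= 45:20

45:20


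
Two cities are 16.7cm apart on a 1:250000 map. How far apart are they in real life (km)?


Real distance = map distance × scale
= 16.7cm × 250000
= 4175000 cm = 41750.0 m
= 41.750 km

41.750 km


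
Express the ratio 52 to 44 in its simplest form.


GCD(52, 44) = 4
52/4 : 44/4
= 13:11

13:11


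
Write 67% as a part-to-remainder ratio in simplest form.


67% means 67 parts out of 100; remainder = 33
Part : remainder = 67:33
GCD = 1
= 67:33

67:33


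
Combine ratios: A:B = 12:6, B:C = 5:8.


Match B: multiply A:B by 5 → 60:30
Multiply B:C by 6 → 30:48
Combined: 60:30:48
GCD = 6
= 10:5:8

10:5:8


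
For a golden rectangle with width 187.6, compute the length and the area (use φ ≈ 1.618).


φ = (1 + √5) / 2 ≈ 1.618
Length = width × φ = 187.6 × 1.618 = 303.5368
≈ 303.54
Area = width × length = 187.6 × 303.5368 = 56943.50368 ≈ 56943.50
= Length: 303.54, Area: 56943.50

Length: 303.54, Area: 56943.50


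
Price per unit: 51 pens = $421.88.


Unit rate = total / quantity
= 421.88 / 51
= $8.27 per unit

$8.27 per unit


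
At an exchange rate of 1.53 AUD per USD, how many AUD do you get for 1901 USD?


Amount × rate = 1901 × 1.53
= 2908.53 AUD

2908.53 AUD


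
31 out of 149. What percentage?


Percentage = (part / whole) × 100
= (31 / 149) × 100
≈ 20.81%

20.81%


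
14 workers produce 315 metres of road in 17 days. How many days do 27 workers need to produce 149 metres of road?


Days ∝ work / workers, so d₂ = d₁ × (m₁/m₂) × (w₂/w₁)
Workers factor (inverse): 14/27 ≈ 0.5185
Work factor (direct): 149/315 ≈ 0.4730
d₂ = 17 × 14/27 × 149/315 = (17 × 14 × 149) / (27 × 315) = 35462/8505
≈ 4.17 days

4.17 days


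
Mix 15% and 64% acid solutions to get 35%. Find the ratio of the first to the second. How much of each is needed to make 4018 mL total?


Let x parts of 15% mix with y parts of 64%.
15x + 64y = 35(x + y)
15x + 64y = 35x + 35y
x(15 - 35) = y(35 - 64)
x/y = (64 - 35)/(35 - 15) = 29/20
Simplify: 29:20
Total parts = 49; one part = 4018/49 = 82.00 mL
15% solution: 29×82.00 = 2378.00 mL
64% solution: 20×82.00 = 1640.00 mL
= ratio 29:20; 2378.00 mL and 1640.00 mL

ratio 29:20; 2378.00 mL and 1640.00 mL


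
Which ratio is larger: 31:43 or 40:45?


31/43 = 0.7209
40/45 = 0.8889
0.7209 < 0.8889, so 31:43 is less
= 40:45

40:45


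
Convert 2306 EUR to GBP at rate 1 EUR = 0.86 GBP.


Amount × rate = 2306 × 0.86
= 1983.16 GBP

1983.16 GBP


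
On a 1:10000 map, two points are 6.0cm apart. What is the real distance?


Real distance = map distance × scale
= 6.0cm × 10000
= 60000 cm = 600.0 m
= 0.600 km

0.600 km


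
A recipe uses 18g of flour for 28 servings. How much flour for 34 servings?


Direct proportion: y/x = constant
k = 18/28 ≈ 0.6429
y₂ = k × 34 = 18 × 34 / 28 = 612/28
≈ 21.86

21.86


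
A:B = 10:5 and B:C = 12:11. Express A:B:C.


Match B: multiply A:B by 12 → 120:60
Multiply B:C by 5 → 60:55
Combined: 120:60:55
GCD = 5
= 24:12:11

24:12:11


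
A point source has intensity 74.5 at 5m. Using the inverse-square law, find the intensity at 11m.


I₁d₁² = I₂d₂²
I₂ = I₁ × (d₁/d₂)²
= 74.5 × (5/11)²
= 74.5 × 25/121
= 1862.5/121
≈ 15.3926

15.3926


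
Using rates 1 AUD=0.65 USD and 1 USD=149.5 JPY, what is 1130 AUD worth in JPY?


Step 1: 1130 AUD × 0.65 = 734.50 USD
Step 2: 734.50 USD × 149.5 = 109807.75 JPY
Implied rate AUD→JPY = 0.65 × 149.5 = 97.1750
= 109807.75 JPY

109807.75 JPY


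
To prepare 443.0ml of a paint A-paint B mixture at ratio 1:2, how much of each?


Total parts = 1 + 2 = 3
paint A: 443.0 × 1/3 = 147.7ml
paint B: 443.0 × 2/3 = 295.3ml
= 147.7ml and 295.3ml

147.7ml and 295.3ml


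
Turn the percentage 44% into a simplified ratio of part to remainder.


44% means 44 parts out of 100; remainder = 56
Part : remainder = 44:56
GCD = 4
= 11:14

11:14


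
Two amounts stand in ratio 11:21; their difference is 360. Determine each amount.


Let A = 11k, B = 21k.
21k - 11k = 360
10k = 360 → k = 360/10 = 36
A = 11×36 = 396, B = 21×36 = 756
= A = 396, B = 756

A = 396, B = 756


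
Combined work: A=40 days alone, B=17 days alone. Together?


Rate of A = 1/40 per day
Rate of B = 1/17 per day
Combined rate = 1/40 + 1/17 = 57/680 ≈ 0.0838 per day
Days = 1 / combined rate = 680/57
≈ 11.93 days

11.93 days


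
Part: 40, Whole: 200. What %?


Percentage = (part / whole) × 100
= (40 / 200) × 100
= 20.00%

20.00%


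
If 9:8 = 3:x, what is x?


Cross multiply: 9 × x = 8 × 3
9x = 24
x = 24 / 9
= 2.67

2.67


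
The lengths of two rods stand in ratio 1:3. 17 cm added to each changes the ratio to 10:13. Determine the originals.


Let A = 1k, B = 3k.
(1k + 17) / (3k + 17) = 10/13
Cross-multiply: 13(1k + 17) = 10(3k + 17)
13k + 221 = 30k + 170
13k - 30k = 170 - 221
-17k = -51
k = -51/-17 = 3
A = 1×3 = 3, B = 3×3 = 9
= A = 3, B = 9

A = 3, B = 9


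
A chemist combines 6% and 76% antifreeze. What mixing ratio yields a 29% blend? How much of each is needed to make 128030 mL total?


Let x parts of 6% mix with y parts of 76%.
6x + 76y = 29(x + y)
6x + 76y = 29x + 29y
x(6 - 29) = y(29 - 76)
x/y = (76 - 29)/(29 - 6) = 47/23
Simplify: 47:23
Total parts = 70; one part = 128030/70 = 1829.00 mL
6% solution: 47×1829.00 = 85963.00 mL
76% solution: 23×1829.00 = 42067.00 mL
= ratio 47:23; 85963.00 mL and 42067.00 mL

ratio 47:23; 85963.00 mL and 42067.00 mL


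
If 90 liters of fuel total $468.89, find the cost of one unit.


Unit rate = total / quantity
= 468.89 / 90
= $5.21 per unit

$5.21 per unit


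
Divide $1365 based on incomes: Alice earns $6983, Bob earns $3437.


Total income = 6983 + 3437 = $10420
Alice: $1365 × 6983/10420 = $914.76
Bob: $1365 × 3437/10420 = $450.24
= Alice: $914.76, Bob: $450.24

Alice: $914.76, Bob: $450.24


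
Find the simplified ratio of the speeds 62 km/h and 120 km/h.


Ratio = 62:120
GCD = 2
Simplified = 31:60
Time ratio (same distance) = 60:31
Speed ratio = 31:60

31:60


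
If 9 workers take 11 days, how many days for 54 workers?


Inverse proportion: x × y = constant
k = 9 × 11 = 99
y₂ = k / 54 = 99 / 54
= 1.83

1.83


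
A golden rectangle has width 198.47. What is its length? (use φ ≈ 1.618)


φ = (1 + √5) / 2 ≈ 1.618
Length = width × φ = 198.47 × 1.618 = 321.12446
≈ 321.12

321.12


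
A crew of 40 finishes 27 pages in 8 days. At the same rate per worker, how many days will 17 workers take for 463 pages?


Days ∝ work / workers, so d₂ = d₁ × (m₁/m₂) × (w₂/w₁)
Workers factor (inverse): 40/17 ≈ 2.3529
Work factor (direct): 463/27 ≈ 17.1481
d₂ = 8 × 40/17 × 463/27 = (8 × 40 × 463) / (17 × 27) = 148160/459
≈ 322.79 days

322.79 days


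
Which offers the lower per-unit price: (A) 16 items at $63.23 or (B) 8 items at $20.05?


Deal A: $63.23/16 = $3.9519/unit
Deal B: $20.05/8 = $2.5063/unit
B is cheaper per unit
= Deal B

Deal B


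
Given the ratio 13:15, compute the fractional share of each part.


Total parts = 13 + 15 = 28
First part: 13/28 = 13/28
Second part: 15/28 = 15/28
= 13/28 and 15/28

13/28 and 15/28


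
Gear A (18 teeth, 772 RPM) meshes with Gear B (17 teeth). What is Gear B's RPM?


Gear ratio = 18:17 = 18:17
RPM_B = RPM_A × (teeth_A / teeth_B)
= 772 × (18/17)
= 817.4 RPM

817.4 RPM


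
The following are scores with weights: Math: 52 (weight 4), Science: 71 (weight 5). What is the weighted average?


Numerator = 52×4 + 71×5
= 208 + 355
= 563
Total weight = 9
Weighted avg = 563/9
= 62.56

62.56


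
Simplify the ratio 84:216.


GCD(84, 216) = 12
84/12 : 216/12
= 7:18

7:18


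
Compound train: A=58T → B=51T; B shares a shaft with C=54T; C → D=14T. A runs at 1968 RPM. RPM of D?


Stage 1: RPM_B = RPM_A × t_A/t_B = 1968 × 58/51 = 114144/51 ≈ 2238.12
B and C share a shaft → RPM_C = RPM_B
Stage 2: RPM_D = RPM_C × t_C/t_D = RPM_A × (t_A×t_C)/(t_B×t_D)
Overall ratio = (58×54)/(51×14) = 3132/714
RPM_D = 1968 × 3132/714 = 6163776/714
≈ 8632.74 RPM

8632.74 RPM


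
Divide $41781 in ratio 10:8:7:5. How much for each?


Total parts = 10 + 8 + 7 + 5 = 30
Part 1: 41781 × 10/30 = 13927.00
Part 2: 41781 × 8/30 = 11141.60
Part 3: 41781 × 7/30 = 9748.90
Part 4: 41781 × 5/30 = 6963.50
= Part 1: $13927.00, Part 2: $11141.60, Part 3: $9748.90, Part 4: $6963.50

Part 1: $13927.00, Part 2: $11141.60, Part 3: $9748.90, Part 4: $6963.50


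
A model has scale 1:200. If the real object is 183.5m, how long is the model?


Model size = real / scale
= 183.5 / 200
= 0.9175 m

0.9175 m


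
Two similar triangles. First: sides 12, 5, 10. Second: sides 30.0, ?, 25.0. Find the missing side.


Scale factor = 30.0/12 = 2.5
Missing side = 5 × 2.5
= 12.5

12.5


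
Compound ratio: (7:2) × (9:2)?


Compound ratio = (7×9) : (2×2)
= 63:4
GCD = 1
= 63:4

63:4


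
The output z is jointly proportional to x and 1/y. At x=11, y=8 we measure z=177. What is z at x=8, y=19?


z = k·x/y
Solve for k using the known point: k = z·y/x = 177×8/11 = 1416/11 ≈ 128.7273
Now evaluate at x=8, y=19:
z = k × 8 / 19 = (1416 × 8) / (11 × 19) = 11328/209
≈ 54.2010

54.2010


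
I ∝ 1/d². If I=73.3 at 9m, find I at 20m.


I₁d₁² = I₂d₂²
I₂ = I₁ × (d₁/d₂)²
= 73.3 × (9/20)²
= 73.3 × 81/400
= 5937.3/400
≈ 14.8433

14.8433


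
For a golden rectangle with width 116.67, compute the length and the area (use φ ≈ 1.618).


φ = (1 + √5) / 2 ≈ 1.618
Length = width × φ = 116.67 × 1.618 = 188.77206
≈ 188.77
Area = width × length = 116.67 × 188.77206 = 22024.0362402 ≈ 22024.04
= Length: 188.77, Area: 22024.04

Length: 188.77, Area: 22024.04


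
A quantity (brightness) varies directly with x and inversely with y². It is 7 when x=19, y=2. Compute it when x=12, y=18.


z = k·x/y²
Solve for k using the known point: k = z·y²/x = 7×4/19 = 28/19 ≈ 1.4737
Now evaluate at x=12, y=18:
z = k × 12 / 324 = (28 × 12) / (19 × 324) = 336/6156
≈ 0.0546

0.0546


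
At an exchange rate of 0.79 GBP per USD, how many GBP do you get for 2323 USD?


Amount × rate = 2323 × 0.79
= 1835.17 GBP

1835.17 GBP


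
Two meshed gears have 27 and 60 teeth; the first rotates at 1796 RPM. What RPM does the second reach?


Gear ratio = 27:60 = 9:20
RPM_B = RPM_A × (teeth_A / teeth_B)
= 1796 × (27/60)
= 808.2 RPM

808.2 RPM


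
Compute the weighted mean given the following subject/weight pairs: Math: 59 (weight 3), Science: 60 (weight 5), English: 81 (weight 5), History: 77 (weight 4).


Numerator = 59×3 + 60×5 + 81×5 + 77×4
= 177 + 300 + 405 + 308
= 1190
Total weight = 17
Weighted avg = 1190/17
= 70.00

70.00


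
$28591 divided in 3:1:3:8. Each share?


Total parts = 3 + 1 + 3 + 8 = 15
Part 1: 28591 × 3/15 = 5718.20
Part 2: 28591 × 1/15 = 1906.07
Part 3: 28591 × 3/15 = 5718.20
Part 4: 28591 × 8/15 = 15248.53
= Part 1: $5718.20, Part 2: $1906.07, Part 3: $5718.20, Part 4: $15248.53

Part 1: $5718.20, Part 2: $1906.07, Part 3: $5718.20, Part 4: $15248.53


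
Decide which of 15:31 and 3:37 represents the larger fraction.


15/31 = 0.4839
3/37 = 0.0811
0.4839 > 0.0811, so 15:31 is greater
= 15:31

15:31


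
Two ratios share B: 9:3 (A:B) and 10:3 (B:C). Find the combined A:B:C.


Match B: multiply A:B by 10 → 90:30
Multiply B:C by 3 → 30:9
Combined: 90:30:9
GCD = 3
= 30:10:3

30:10:3


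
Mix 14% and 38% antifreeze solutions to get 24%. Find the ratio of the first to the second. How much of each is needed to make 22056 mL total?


Let x parts of 14% mix with y parts of 38%.
14x + 38y = 24(x + y)
14x + 38y = 24x + 24y
x(14 - 24) = y(24 - 38)
x/y = (38 - 24)/(24 - 14) = 14/10
Simplify: 7:5
Total parts = 12; one part = 22056/12 = 1838.00 mL
14% solution: 7×1838.00 = 12866.00 mL
38% solution: 5×1838.00 = 9190.00 mL
= ratio 7:5; 12866.00 mL and 9190.00 mL

ratio 7:5; 12866.00 mL and 9190.00 mL


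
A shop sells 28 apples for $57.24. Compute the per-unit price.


Unit rate = total / quantity
= 57.24 / 28
= $2.04 per unit

$2.04 per unit


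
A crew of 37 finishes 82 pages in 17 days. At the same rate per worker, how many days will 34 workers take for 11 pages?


Days ∝ work / workers, so d₂ = d₁ × (m₁/m₂) × (w₂/w₁)
Workers factor (inverse): 37/34 ≈ 1.0882
Work factor (direct): 11/82 ≈ 0.1341
d₂ = 17 × 37/34 × 11/82 = (17 × 37 × 11) / (34 × 82) = 6919/2788
≈ 2.48 days

2.48 days


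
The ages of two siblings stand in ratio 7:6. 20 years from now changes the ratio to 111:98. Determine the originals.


Let A = 7k, B = 6k.
(7k + 20) / (6k + 20) = 111/98
Cross-multiply: 98(7k + 20) = 111(6k + 20)
686k + 1960 = 666k + 2220
686k - 666k = 2220 - 1960
20k = 260
k = 260/20 = 13
A = 7×13 = 91, B = 6×13 = 78
= A = 91, B = 78

A = 91, B = 78


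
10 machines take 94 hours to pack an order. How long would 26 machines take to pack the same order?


Inverse proportion: x × y = constant
k = 10 × 94 = 940
y₂ = k / 26 = 940 / 26
= 36.15

36.15


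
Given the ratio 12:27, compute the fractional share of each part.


Total parts = 12 + 27 = 39
First part: 12/39 = 4/13
Second part: 27/39 = 9/13
= 4/13 and 9/13

4/13 and 9/13


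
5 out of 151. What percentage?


Percentage = (part / whole) × 100
= (5 / 151) × 100
≈ 3.31%

3.31%


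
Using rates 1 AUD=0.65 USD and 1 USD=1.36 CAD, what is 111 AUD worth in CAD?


Step 1: 111 AUD × 0.65 = 72.15 USD
Step 2: 72.15 USD × 1.36 = 98.12 CAD
Implied rate AUD→CAD = 0.65 × 1.36 = 0.8840
= 98.12 CAD

98.12 CAD


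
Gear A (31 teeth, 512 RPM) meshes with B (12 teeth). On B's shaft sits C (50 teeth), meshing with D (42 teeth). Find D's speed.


Stage 1: RPM_B = RPM_A × t_A/t_B = 512 × 31/12 = 15872/12 ≈ 1322.67
B and C share a shaft → RPM_C = RPM_B
Stage 2: RPM_D = RPM_C × t_C/t_D = RPM_A × (t_A×t_C)/(t_B×t_D)
Overall ratio = (31×50)/(12×42) = 1550/504
RPM_D = 512 × 1550/504 = 793600/504
≈ 1574.60 RPM

1574.60 RPM


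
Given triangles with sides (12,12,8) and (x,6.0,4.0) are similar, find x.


Scale factor = 6.0/12 = 0.5
Missing side = 12 × 0.5
= 6.0

6.0


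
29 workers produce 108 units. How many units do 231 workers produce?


Direct proportion: y/x = constant
k = 108/29 ≈ 3.7241
y₂ = k × 231 = 108 × 231 / 29 = 24948/29
≈ 860.28

860.28


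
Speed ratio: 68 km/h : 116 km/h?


Ratio = 68:116
GCD = 4
Simplified = 17:29
Time ratio (same distance) = 29:17
Speed ratio = 17:29

17:29


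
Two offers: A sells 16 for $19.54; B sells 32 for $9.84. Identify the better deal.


Deal A: $19.54/16 = $1.2213/unit
Deal B: $9.84/32 = $0.3075/unit
B is cheaper per unit
= Deal B

Deal B


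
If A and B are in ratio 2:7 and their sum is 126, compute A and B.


Let A = 2k, B = 7k.
2k + 7k = 126
9k = 126 → k = 126/9 = 14
A = 2×14 = 28, B = 7×14 = 98
= A = 28, B = 98

A = 28, B = 98


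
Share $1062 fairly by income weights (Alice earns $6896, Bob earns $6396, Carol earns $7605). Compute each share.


Total income = 6896 + 6396 + 7605 = $20897
Alice: $1062 × 6896/20897 = $350.46
Bob: $1062 × 6396/20897 = $325.05
Carol: $1062 × 7605/20897 = $386.49
= Alice: $350.46, Bob: $325.05, Carol: $386.49

Alice: $350.46, Bob: $325.05, Carol: $386.49


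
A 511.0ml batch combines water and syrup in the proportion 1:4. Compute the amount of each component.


Total parts = 1 + 4 = 5
water: 511.0 × 1/5 = 102.2ml
syrup: 511.0 × 4/5 = 408.8ml
= 102.2ml and 408.8ml

102.2ml and 408.8ml


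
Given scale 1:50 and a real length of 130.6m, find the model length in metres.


Model size = real / scale
= 130.6 / 50
= 2.6120 m

2.6120 m


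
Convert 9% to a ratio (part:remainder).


9% means 9 parts out of 100; remainder = 91
Part : remainder = 9:91
GCD = 1
= 9:91

9:91


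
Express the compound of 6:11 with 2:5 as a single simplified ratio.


Compound ratio = (6×2) : (11×5)
= 12:55
GCD = 1
= 12:55

12:55


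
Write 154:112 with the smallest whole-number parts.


GCD(154, 112) = 14
154/14 : 112/14
= 11:8

11:8


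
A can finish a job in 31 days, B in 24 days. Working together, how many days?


Rate of A = 1/31 per day
Rate of B = 1/24 per day
Combined rate = 1/31 + 1/24 = 55/744 ≈ 0.0739 per day
Days = 1 / combined rate = 744/55
≈ 13.53 days

13.53 days


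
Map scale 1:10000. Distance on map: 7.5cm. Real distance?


Real distance = map distance × scale
= 7.5cm × 10000
= 75000 cm = 750.0 m
= 0.750 km

0.750 km


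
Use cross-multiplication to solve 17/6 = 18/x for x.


Cross multiply: 17 × x = 6 × 18
17x = 108
x = 108 / 17
= 6.35

6.35


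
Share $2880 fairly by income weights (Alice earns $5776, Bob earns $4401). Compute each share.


Total income = 5776 + 4401 = $10177
Alice: $2880 × 5776/10177 = $1634.56
Bob: $2880 × 4401/10177 = $1245.44
= Alice: $1634.56, Bob: $1245.44

Alice: $1634.56, Bob: $1245.44


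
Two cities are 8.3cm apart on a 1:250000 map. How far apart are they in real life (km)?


Real distance = map distance × scale
= 8.3cm × 250000
= 2075000 cm = 20750.0 m
= 20.750 km

20.750 km


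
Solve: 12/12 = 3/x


Cross multiply: 12 × x = 12 × 3
12x = 36
x = 36 / 12
= 3.00

3.00


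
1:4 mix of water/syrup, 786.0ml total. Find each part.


Total parts = 1 + 4 = 5
water: 786.0 × 1/5 = 157.2ml
syrup: 786.0 × 4/5 = 628.8ml
= 157.2ml and 628.8ml

157.2ml and 628.8ml


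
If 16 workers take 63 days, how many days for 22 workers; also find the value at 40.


Inverse proportion: x × y = constant
k = 16 × 63 = 1008
At x=22: k/22 = 45.82
At x=40: k/40 = 25.20
= 45.82 and 25.20

45.82 and 25.20


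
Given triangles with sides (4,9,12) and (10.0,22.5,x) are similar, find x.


Scale factor = 10.0/4 = 2.5
Missing side = 12 × 2.5
= 30.0

30.0


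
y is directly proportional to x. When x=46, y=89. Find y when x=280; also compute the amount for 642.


Direct proportion: y/x = constant
k = 89/46 ≈ 1.9348
y at x=280: k × 280 = 89 × 280 / 46 = 24920/46 ≈ 541.74
y at x=642: k × 642 = 89 × 642 / 46 = 57138/46 ≈ 1242.13
= 541.74 and 1242.13

541.74 and 1242.13


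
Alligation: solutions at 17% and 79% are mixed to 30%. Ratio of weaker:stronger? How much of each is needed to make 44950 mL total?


Let x parts of 17% mix with y parts of 79%.
17x + 79y = 30(x + y)
17x + 79y = 30x + 30y
x(17 - 30) = y(30 - 79)
x/y = (79 - 30)/(30 - 17) = 49/13
Simplify: 49:13
Total parts = 62; one part = 44950/62 = 725.00 mL
17% solution: 49×725.00 = 35525.00 mL
79% solution: 13×725.00 = 9425.00 mL
= ratio 49:13; 35525.00 mL and 9425.00 mL

ratio 49:13; 35525.00 mL and 9425.00 mL


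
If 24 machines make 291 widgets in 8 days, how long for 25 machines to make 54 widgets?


Days ∝ work / workers, so d₂ = d₁ × (m₁/m₂) × (w₂/w₁)
Workers factor (inverse): 24/25 = 0.9600
Work factor (direct): 54/291 ≈ 0.1856
d₂ = 8 × 24/25 × 54/291 = (8 × 24 × 54) / (25 × 291) = 10368/7275
≈ 1.43 days

1.43 days


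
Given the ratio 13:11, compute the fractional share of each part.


Total parts = 13 + 11 = 24
First part: 13/24 = 13/24
Second part: 11/24 = 11/24
= 13/24 and 11/24

13/24 and 11/24


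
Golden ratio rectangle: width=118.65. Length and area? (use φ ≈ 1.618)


φ = (1 + √5) / 2 ≈ 1.618
Length = width × φ = 118.65 × 1.618 = 191.9757
≈ 191.98
Area = width × length = 118.65 × 191.9757 = 22777.916805 ≈ 22777.92
= Length: 191.98, Area: 22777.92

Length: 191.98, Area: 22777.92


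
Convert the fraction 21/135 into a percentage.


Percentage = (part / whole) × 100
= (21 / 135) × 100
≈ 15.56%

15.56%


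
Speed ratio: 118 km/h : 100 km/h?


Ratio = 118:100
GCD = 2
Simplified = 59:50
Time ratio (same distance) = 50:59
Speed ratio = 59:50

59:50


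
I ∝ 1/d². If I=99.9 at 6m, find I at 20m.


I₁d₁² = I₂d₂²
I₂ = I₁ × (d₁/d₂)²
= 99.9 × (6/20)²
= 99.9 × 36/400
= 3596.4/400
= 8.9910

8.9910


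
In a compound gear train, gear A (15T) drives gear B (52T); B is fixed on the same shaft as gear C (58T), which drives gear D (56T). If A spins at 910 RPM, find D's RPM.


Stage 1: RPM_B = RPM_A × t_A/t_B = 910 × 15/52 = 13650/52 = 262.50
B and C share a shaft → RPM_C = RPM_B
Stage 2: RPM_D = RPM_C × t_C/t_D = RPM_A × (t_A×t_C)/(t_B×t_D)
Overall ratio = (15×58)/(52×56) = 870/2912
RPM_D = 910 × 870/2912 = 791700/2912
≈ 271.88 RPM

271.88 RPM


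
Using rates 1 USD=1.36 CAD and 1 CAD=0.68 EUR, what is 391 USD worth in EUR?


Step 1: 391 USD × 1.36 = 531.76 CAD
Step 2: 531.76 CAD × 0.68 = 361.60 EUR
Implied rate USD→EUR = 1.36 × 0.68 = 0.9248
= 361.60 EUR

361.60 EUR


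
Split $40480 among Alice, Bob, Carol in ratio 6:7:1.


Total parts = 6 + 7 + 1 = 14
Alice: 40480 × 6/14 = 17348.57
Bob: 40480 × 7/14 = 20240.00
Carol: 40480 × 1/14 = 2891.43
= Alice: $17348.57, Bob: $20240.00, Carol: $2891.43

Alice: $17348.57, Bob: $20240.00, Carol: $2891.43


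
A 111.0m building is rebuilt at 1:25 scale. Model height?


Model size = real / scale
= 111.0 / 25
= 4.4400 m

4.4400 m


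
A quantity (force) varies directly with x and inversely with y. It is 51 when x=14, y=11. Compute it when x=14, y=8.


z = k·x/y
Solve for k using the known point: k = z·y/x = 51×11/14 = 561/14 ≈ 40.0714
Now evaluate at x=14, y=8:
z = k × 14 / 8 = (561 × 14) / (14 × 8) = 7854/112
= 70.1250

70.1250


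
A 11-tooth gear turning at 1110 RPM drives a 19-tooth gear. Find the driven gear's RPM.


Gear ratio = 11:19 = 11:19
RPM_B = RPM_A × (teeth_A / teeth_B)
= 1110 × (11/19)
= 642.6 RPM

642.6 RPM


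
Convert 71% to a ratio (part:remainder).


71% means 71 parts out of 100; remainder = 29
Part : remainder = 71:29
GCD = 1
= 71:29

71:29


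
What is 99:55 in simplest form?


GCD(99, 55) = 11
99/11 : 55/11
= 9:5

9:5


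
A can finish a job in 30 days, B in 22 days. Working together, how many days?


Rate of A = 1/30 per day
Rate of B = 1/22 per day
Combined rate = 1/30 + 1/22 = 52/660 ≈ 0.0788 per day
Days = 1 / combined rate = 660/52
≈ 12.69 days

12.69 days


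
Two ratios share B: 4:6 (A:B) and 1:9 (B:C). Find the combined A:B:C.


Match B: multiply A:B by 1 → 4:6
Multiply B:C by 6 → 6:54
Combined: 4:6:54
GCD = 2
= 2:3:27

2:3:27


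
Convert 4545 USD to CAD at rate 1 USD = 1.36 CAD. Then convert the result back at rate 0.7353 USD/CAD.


Amount × rate = 4545 × 1.36 = 6181.20 CAD
Round-trip: 6181.20 × 0.7353 = 4545.04 USD
= 6181.20 CAD, then 4545.04 USD

6181.20 CAD, then 4545.04 USD


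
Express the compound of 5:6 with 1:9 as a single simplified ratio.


Compound ratio = (5×1) : (6×9)
= 5:54
GCD = 1
= 5:54

5:54


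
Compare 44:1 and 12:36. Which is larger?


44/1 = 44.0000
12/36 = 0.3333
44.0000 > 0.3333, so 44:1 is greater
= 44:1

44:1


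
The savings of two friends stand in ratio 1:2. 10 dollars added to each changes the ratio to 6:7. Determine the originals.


Let A = 1k, B = 2k.
(1k + 10) / (2k + 10) = 6/7
Cross-multiply: 7(1k + 10) = 6(2k + 10)
7k + 70 = 12k + 60
7k - 12k = 60 - 70
-5k = -10
k = -10/-5 = 2
A = 1×2 = 2, B = 2×2 = 4
= A = 2, B = 4

A = 2, B = 4


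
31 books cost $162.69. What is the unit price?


Unit rate = total / quantity
= 162.69 / 31
= $5.25 per unit

$5.25 per unit


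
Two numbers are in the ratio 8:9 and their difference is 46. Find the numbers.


Let A = 8k, B = 9k.
9k - 8k = 46
1k = 46 → k = 46/1 = 46
A = 8×46 = 368, B = 9×46 = 414
= A = 368, B = 414

A = 368, B = 414


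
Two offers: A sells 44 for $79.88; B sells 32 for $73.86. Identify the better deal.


Deal A: $79.88/44 = $1.8155/unit
Deal B: $73.86/32 = $2.3081/unit
A is cheaper per unit
= Deal A

Deal A


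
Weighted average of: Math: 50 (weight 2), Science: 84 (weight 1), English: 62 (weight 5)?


Numerator = 50×2 + 84×1 + 62×5
= 100 + 84 + 310
= 494
Total weight = 8
Weighted avg = 494/8
= 61.75

61.75


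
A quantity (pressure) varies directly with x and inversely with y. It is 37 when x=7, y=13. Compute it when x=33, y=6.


z = k·x/y
Solve for k using the known point: k = z·y/x = 37×13/7 = 481/7 ≈ 68.7143
Now evaluate at x=33, y=6:
z = k × 33 / 6 = (481 × 33) / (7 × 6) = 15873/42
≈ 377.9286

377.9286


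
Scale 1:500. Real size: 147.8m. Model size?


Model size = real / scale
= 147.8 / 500
= 0.2956 m

0.2956 m


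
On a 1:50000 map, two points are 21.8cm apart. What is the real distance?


Real distance = map distance × scale
= 21.8cm × 50000
= 1090000 cm = 10900.0 m
= 10.900 km

10.900 km


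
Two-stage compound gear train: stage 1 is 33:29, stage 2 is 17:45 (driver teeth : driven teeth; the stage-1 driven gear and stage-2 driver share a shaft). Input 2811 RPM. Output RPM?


Stage 1: RPM_B = RPM_A × t_A/t_B = 2811 × 33/29 = 92763/29 ≈ 3198.72
B and C share a shaft → RPM_C = RPM_B
Stage 2: RPM_D = RPM_C × t_C/t_D = RPM_A × (t_A×t_C)/(t_B×t_D)
Overall ratio = (33×17)/(29×45) = 561/1305
RPM_D = 2811 × 561/1305 = 1576971/1305
≈ 1208.41 RPM

1208.41 RPM


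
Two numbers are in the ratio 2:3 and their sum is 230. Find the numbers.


Let A = 2k, B = 3k.
2k + 3k = 230
5k = 230 → k = 230/5 = 46
A = 2×46 = 92, B = 3×46 = 138
= A = 92, B = 138

A = 92, B = 138


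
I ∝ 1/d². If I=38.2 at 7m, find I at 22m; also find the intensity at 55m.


I₁d₁² = I₂d₂²
I at 22m = 38.2 × (7/22)² = 38.2 × 49/484 = 1871.8/484 ≈ 3.8674
I at 55m = 38.2 × (7/55)² = 38.2 × 49/3025 = 1871.8/3025 ≈ 0.6188
= 3.8674 and 0.6188

3.8674 and 0.6188


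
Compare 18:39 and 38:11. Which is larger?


18/39 = 0.4615
38/11 = 3.4545
0.4615 < 3.4545, so 18:39 is less
= 38:11

38:11


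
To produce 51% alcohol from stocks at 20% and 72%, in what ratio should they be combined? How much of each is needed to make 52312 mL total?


Let x parts of 20% mix with y parts of 72%.
20x + 72y = 51(x + y)
20x + 72y = 51x + 51y
x(20 - 51) = y(51 - 72)
x/y = (72 - 51)/(51 - 20) = 21/31
Simplify: 21:31
Total parts = 52; one part = 52312/52 = 1006.00 mL
20% solution: 21×1006.00 = 21126.00 mL
72% solution: 31×1006.00 = 31186.00 mL
= ratio 21:31; 21126.00 mL and 31186.00 mL

ratio 21:31; 21126.00 mL and 31186.00 mL


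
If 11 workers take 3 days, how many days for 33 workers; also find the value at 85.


Inverse proportion: x × y = constant
k = 11 × 3 = 33
At x=33: k/33 = 1.00
At x=85: k/85 = 0.39
= 1.00 and 0.39

1.00 and 0.39


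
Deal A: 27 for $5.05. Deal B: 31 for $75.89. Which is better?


Deal A: $5.05/27 = $0.1870/unit
Deal B: $75.89/31 = $2.4481/unit
A is cheaper per unit
= Deal A

Deal A


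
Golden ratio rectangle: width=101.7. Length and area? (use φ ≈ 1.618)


φ = (1 + √5) / 2 ≈ 1.618
Length = width × φ = 101.7 × 1.618 = 164.5506
≈ 164.55
Area = width × length = 101.7 × 164.5506 = 16734.79602 ≈ 16734.80
= Length: 164.55, Area: 16734.80

Length: 164.55, Area: 16734.80


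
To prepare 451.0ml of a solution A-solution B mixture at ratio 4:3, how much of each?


Total parts = 4 + 3 = 7
solution A: 451.0 × 4/7 = 257.7ml
solution B: 451.0 × 3/7 = 193.3ml
= 257.7ml and 193.3ml

257.7ml and 193.3ml


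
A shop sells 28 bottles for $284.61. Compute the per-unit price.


Unit rate = total / quantity
= 284.61 / 28
= $10.16 per unit

$10.16 per unit


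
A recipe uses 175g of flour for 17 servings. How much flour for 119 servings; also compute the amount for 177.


Direct proportion: y/x = constant
k = 175/17 ≈ 10.2941
y at x=119: k × 119 = 175 × 119 / 17 = 20825/17 = 1225.00
y at x=177: k × 177 = 175 × 177 / 17 = 30975/17 ≈ 1822.06
= 1225.00 and 1822.06

1225.00 and 1822.06


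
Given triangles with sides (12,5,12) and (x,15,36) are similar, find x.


Scale factor = 15/5 = 3
Missing side = 12 × 3
= 36.0

36.0


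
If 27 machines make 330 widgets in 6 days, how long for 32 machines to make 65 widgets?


Days ∝ work / workers, so d₂ = d₁ × (m₁/m₂) × (w₂/w₁)
Workers factor (inverse): 27/32 ≈ 0.8438
Work factor (direct): 65/330 ≈ 0.1970
d₂ = 6 × 27/32 × 65/330 = (6 × 27 × 65) / (32 × 330) = 10530/10560
≈ 1.00 days

1.00 days


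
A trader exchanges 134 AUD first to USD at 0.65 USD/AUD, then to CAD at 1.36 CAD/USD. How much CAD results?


Step 1: 134 AUD × 0.65 = 87.10 USD
Step 2: 87.10 USD × 1.36 = 118.46 CAD
Implied rate AUD→CAD = 0.65 × 1.36 = 0.8840
= 118.46 CAD

118.46 CAD


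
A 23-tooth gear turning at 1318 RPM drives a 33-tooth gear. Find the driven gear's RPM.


Gear ratio = 23:33 = 23:33
RPM_B = RPM_A × (teeth_A / teeth_B)
= 1318 × (23/33)
= 918.6 RPM

918.6 RPM


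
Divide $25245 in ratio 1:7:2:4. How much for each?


Total parts = 1 + 7 + 2 + 4 = 14
Part 1: 25245 × 1/14 = 1803.21
Part 2: 25245 × 7/14 = 12622.50
Part 3: 25245 × 2/14 = 3606.43
Part 4: 25245 × 4/14 = 7212.86
= Part 1: $1803.21, Part 2: $12622.50, Part 3: $3606.43, Part 4: $7212.86

Part 1: $1803.21, Part 2: $12622.50, Part 3: $3606.43, Part 4: $7212.86


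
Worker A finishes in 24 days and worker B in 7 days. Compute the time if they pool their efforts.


Rate of A = 1/24 per day
Rate of B = 1/7 per day
Combined rate = 1/24 + 1/7 = 31/168 ≈ 0.1845 per day
Days = 1 / combined rate = 168/31
≈ 5.42 days

5.42 days


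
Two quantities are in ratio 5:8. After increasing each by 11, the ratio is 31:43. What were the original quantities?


Let A = 5k, B = 8k.
(5k + 11) / (8k + 11) = 31/43
Cross-multiply: 43(5k + 11) = 31(8k + 11)
215k + 473 = 248k + 341
215k - 248k = 341 - 473
-33k = -132
k = -132/-33 = 4
A = 5×4 = 20, B = 8×4 = 32
= A = 20, B = 32

A = 20, B = 32


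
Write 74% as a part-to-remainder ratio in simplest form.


74% means 74 parts out of 100; remainder = 26
Part : remainder = 74:26
GCD = 2
= 37:13

37:13


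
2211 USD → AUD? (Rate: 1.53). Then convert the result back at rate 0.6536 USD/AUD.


Amount × rate = 2211 × 1.53 = 3382.83 AUD
Round-trip: 3382.83 × 0.6536 = 2211.02 USD
= 3382.83 AUD, then 2211.02 USD

3382.83 AUD, then 2211.02 USD


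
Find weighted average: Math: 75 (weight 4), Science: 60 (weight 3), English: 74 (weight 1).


Numerator = 75×4 + 60×3 + 74×1
= 300 + 180 + 74
= 554
Total weight = 8
Weighted avg = 554/8
= 69.25

69.25


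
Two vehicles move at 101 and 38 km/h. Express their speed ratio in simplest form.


Ratio = 101:38
GCD = 1
Simplified = 101:38
Time ratio (same distance) = 38:101
Speed ratio = 101:38

101:38


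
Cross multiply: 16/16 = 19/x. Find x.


Cross multiply: 16 × x = 16 × 19
16x = 304
x = 304 / 16
= 19.00

19.00


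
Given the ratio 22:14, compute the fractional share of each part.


Total parts = 22 + 14 = 36
First part: 22/36 = 11/18
Second part: 14/36 = 7/18
= 11/18 and 7/18

11/18 and 7/18


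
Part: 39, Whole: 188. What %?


Percentage = (part / whole) × 100
= (39 / 188) × 100
≈ 20.74%

20.74%


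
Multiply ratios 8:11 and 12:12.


Compound ratio = (8×12) : (11×12)
= 96:132
GCD = 12
= 8:11

8:11


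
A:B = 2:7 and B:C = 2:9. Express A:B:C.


Match B: multiply A:B by 2 → 4:14
Multiply B:C by 7 → 14:63
Combined: 4:14:63
GCD = 1
= 4:14:63

4:14:63


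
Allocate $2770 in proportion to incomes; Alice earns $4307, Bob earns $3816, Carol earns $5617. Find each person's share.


Total income = 4307 + 3816 + 5617 = $13740
Alice: $2770 × 4307/13740 = $868.30
Bob: $2770 × 3816/13740 = $769.31
Carol: $2770 × 5617/13740 = $1132.39
= Alice: $868.30, Bob: $769.31, Carol: $1132.39

Alice: $868.30, Bob: $769.31, Carol: $1132.39


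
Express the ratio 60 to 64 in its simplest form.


GCD(60, 64) = 4
60/4 : 64/4
= 15:16

15:16


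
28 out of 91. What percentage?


Percentage = (part / whole) × 100
= (28 / 91) × 100
≈ 30.77%

30.77%


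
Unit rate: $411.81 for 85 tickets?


Unit rate = total / quantity
= 411.81 / 85
= $4.84 per unit

$4.84 per unit


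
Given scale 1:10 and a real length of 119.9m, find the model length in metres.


Model size = real / scale
= 119.9 / 10
= 11.9900 m

11.9900 m


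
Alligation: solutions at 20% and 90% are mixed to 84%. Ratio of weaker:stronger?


Let x parts of 20% mix with y parts of 90%.
20x + 90y = 84(x + y)
20x + 90y = 84x + 84y
x(20 - 84) = y(84 - 90)
x/y = (90 - 84)/(84 - 20) = 6/64
Simplify: 3:32
= 3:32

3:32


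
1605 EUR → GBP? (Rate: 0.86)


Amount × rate = 1605 × 0.86
= 1380.30 GBP

1380.30 GBP


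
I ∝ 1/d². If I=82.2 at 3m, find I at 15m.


I₁d₁² = I₂d₂²
I₂ = I₁ × (d₁/d₂)²
= 82.2 × (3/15)²
= 82.2 × 9/225
= 739.8/225
= 3.2880

3.2880


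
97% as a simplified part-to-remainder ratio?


97% means 97 parts out of 100; remainder = 3
Part : remainder = 97:3
GCD = 1
= 97:3

97:3


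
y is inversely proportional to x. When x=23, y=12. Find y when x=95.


Inverse proportion: x × y = constant
k = 23 × 12 = 276
y₂ = k / 95 = 276 / 95
= 2.91

2.91


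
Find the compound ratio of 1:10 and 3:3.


Compound ratio = (1×3) : (10×3)
= 3:30
GCD = 3
= 1:10

1:10


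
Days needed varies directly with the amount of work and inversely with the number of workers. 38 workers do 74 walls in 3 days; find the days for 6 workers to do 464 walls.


Days ∝ work / workers, so d₂ = d₁ × (m₁/m₂) × (w₂/w₁)
Workers factor (inverse): 38/6 ≈ 6.3333
Work factor (direct): 464/74 ≈ 6.2703
d₂ = 3 × 38/6 × 464/74 = (3 × 38 × 464) / (6 × 74) = 52896/444
≈ 119.14 days

119.14 days


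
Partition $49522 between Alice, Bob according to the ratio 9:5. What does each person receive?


Total parts = 9 + 5 = 14
Alice: 49522 × 9/14 = 31835.57
Bob: 49522 × 5/14 = 17686.43
= Alice: $31835.57, Bob: $17686.43

Alice: $31835.57, Bob: $17686.43


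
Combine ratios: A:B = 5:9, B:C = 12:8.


Match B: multiply A:B by 12 → 60:108
Multiply B:C by 9 → 108:72
Combined: 60:108:72
GCD = 12
= 5:9:6

5:9:6


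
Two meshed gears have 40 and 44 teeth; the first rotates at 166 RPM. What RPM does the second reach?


Gear ratio = 40:44 = 10:11
RPM_B = RPM_A × (teeth_A / teeth_B)
= 166 × (40/44)
= 150.9 RPM

150.9 RPM


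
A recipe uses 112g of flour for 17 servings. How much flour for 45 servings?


Direct proportion: y/x = constant
k = 112/17 ≈ 6.5882
y₂ = k × 45 = 112 × 45 / 17 = 5040/17
≈ 296.47

296.47


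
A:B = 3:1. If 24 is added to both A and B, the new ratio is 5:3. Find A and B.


Let A = 3k, B = 1k.
(3k + 24) / (1k + 24) = 5/3
Cross-multiply: 3(3k + 24) = 5(1k + 24)
9k + 72 = 5k + 120
9k - 5k = 120 - 72
4k = 48
k = 48/4 = 12
A = 3×12 = 36, B = 1×12 = 12
= A = 36, B = 12

A = 36, B = 12
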